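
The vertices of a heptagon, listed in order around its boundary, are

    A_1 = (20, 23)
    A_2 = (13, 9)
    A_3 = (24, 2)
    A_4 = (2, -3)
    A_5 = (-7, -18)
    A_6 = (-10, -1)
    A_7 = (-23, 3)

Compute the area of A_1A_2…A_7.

628.5

Σ = (-119) + (-190) + (-76) + (-57) + (-173) + (-53) + (-589) = -1257
Area = |Σ|/2 = 628.5.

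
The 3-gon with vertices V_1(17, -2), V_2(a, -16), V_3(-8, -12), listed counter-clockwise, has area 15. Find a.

The doubled signed area Σ (x_i y_{i+1} − x_{i+1} y_i) is linear in a.
With a=0 it equals -180; the coefficient of a is -10 (from the two edges through V_2).
So -10·a + -180 = 2·15 = 30 ⇒ a = -21.

-21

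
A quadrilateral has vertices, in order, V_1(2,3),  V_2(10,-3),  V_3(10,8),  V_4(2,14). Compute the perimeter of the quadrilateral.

42

|V_1V_2| = √((8)² + (-6)²) = √100 = 10
|V_2V_3| = √((0)² + (11)²) = √121 = 11
|V_3V_4| = √((-8)² + (6)²) = √100 = 10
|V_4V_1| = √((0)² + (-11)²) = √121 = 11
Perimeter = 10 + 11 + 10 + 11 = 42.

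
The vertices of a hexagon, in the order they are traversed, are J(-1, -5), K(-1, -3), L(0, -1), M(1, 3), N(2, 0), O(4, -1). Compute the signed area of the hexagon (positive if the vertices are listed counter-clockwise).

Σ = (-2) + (1) + (1) + (-6) + (-2) + (-21) = -29
Signed area = Σ/2 = -14.5 (negative ⇒ clockwise traversal).

-14.5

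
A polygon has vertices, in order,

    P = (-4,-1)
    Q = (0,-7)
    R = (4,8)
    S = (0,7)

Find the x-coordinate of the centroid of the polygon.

Apply Gauss's area formula. First the cross-terms c_i = x_i·y_{i+1} − x_{i+1}·y_i:
  28, 28, 28, 28  ⇒  2A = 112, A = 56.
Then Σ (x_i + x_{i+1})·c_i = 0, so x̄ = 0 / (6·56) = 0.

0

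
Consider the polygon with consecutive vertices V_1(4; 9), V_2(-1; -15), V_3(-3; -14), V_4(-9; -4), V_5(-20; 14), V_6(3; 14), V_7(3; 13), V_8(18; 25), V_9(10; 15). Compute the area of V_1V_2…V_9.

Apply the surveyor's formula: 2A = Σ (x_i·y_{i+1} − x_{i+1}·y_i), indices taken mod 9.
Cross-terms: -51, -31, -114, -206, -322, -3, -159, 20, 30  ⇒  Σ = -836
Area = |Σ|/2 = 418.

418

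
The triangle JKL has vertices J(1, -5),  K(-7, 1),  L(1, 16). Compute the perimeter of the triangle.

48

|JK| = √((-8)² + (6)²) = √100 = 10
|KL| = √((8)² + (15)²) = √289 = 17
|LJ| = √((0)² + (-21)²) = √441 = 21
Perimeter = 10 + 17 + 21 = 48.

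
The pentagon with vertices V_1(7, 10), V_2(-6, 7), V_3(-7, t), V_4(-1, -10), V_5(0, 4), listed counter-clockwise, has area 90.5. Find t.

The doubled signed area Σ (x_i y_{i+1} − x_{i+1} y_i) is linear in t.
With t=0 it equals 196; the coefficient of t is -5 (from the two edges through V_3).
So -5·t + 196 = 2·90.5 = 181 ⇒ t = 3.

3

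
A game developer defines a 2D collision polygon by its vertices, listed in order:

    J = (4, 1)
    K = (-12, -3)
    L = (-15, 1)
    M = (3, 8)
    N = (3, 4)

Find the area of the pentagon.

Apply the shoelace (surveyor's) formula: 2A = Σ (x_i·y_{i+1} − x_{i+1}·y_i), indices taken mod 5.
J→K: (4)(-3) − (-12)(1) = 0
K→L: (-12)(1) − (-15)(-3) = -57
L→M: (-15)(8) − (3)(1) = -123
M→N: (3)(4) − (3)(8) = -12
N→J: (3)(1) − (4)(4) = -13
Σ = -205
Area = |Σ|/2 = 102.5.

102.5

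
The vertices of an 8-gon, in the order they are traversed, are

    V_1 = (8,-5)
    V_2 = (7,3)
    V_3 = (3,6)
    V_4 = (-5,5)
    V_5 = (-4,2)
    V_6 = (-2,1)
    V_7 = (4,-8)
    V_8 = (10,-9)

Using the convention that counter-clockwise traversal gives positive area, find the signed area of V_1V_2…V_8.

Cross-terms: 59, 33, 45, 10, 0, 12, 44, 22  ⇒  Σ = 225
Signed area = Σ/2 = 112.5 (positive ⇒ counter-clockwise traversal).

112.5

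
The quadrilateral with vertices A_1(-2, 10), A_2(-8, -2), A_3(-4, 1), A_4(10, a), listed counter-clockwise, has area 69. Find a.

The doubled signed area Σ (x_i y_{i+1} − x_{i+1} y_i) is linear in a.
With a=0 it equals 158; the coefficient of a is -2 (from the two edges through A_4).
So -2·a + 158 = 2·69 = 138 ⇒ a = 10.

10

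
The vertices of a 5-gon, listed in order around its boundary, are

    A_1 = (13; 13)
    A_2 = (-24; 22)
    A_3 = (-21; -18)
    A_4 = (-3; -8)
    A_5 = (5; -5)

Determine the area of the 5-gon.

895.5

Apply Gauss's area formula: 2A = Σ (x_i·y_{i+1} − x_{i+1}·y_i), indices taken mod 5.
A_1→A_2: (13)(22) − (-24)(13) = 598
A_2→A_3: (-24)(-18) − (-21)(22) = 894
A_3→A_4: (-21)(-8) − (-3)(-18) = 114
A_4→A_5: (-3)(-5) − (5)(-8) = 55
A_5→A_1: (5)(13) − (13)(-5) = 130
Σ = 1791
Area = |Σ|/2 = 895.5.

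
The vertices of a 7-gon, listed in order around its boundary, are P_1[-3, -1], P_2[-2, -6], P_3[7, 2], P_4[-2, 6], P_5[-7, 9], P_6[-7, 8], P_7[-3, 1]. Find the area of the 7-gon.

Apply the shoelace (surveyor's) formula: 2A = Σ (x_i·y_{i+1} − x_{i+1}·y_i), indices taken mod 7.
Σ = (16) + (38) + (46) + (24) + (7) + (17) + (6) = 154
Area = |Σ|/2 = 77.

77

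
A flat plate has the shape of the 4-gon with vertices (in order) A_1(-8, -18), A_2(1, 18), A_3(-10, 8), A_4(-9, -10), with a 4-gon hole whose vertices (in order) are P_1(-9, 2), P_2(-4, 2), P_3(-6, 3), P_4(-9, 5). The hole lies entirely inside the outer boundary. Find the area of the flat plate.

151

Outer boundary:
Apply the surveyor's formula: 2A = Σ (x_i·y_{i+1} − x_{i+1}·y_i), indices taken mod 4.
A_1→A_2: (-8)(18) − (1)(-18) = -126
A_2→A_3: (1)(8) − (-10)(18) = 188
A_3→A_4: (-10)(-10) − (-9)(8) = 172
A_4→A_1: (-9)(-18) − (-8)(-10) = 82
Σ = 316
Area = |Σ|/2 = 158.
Hole:
Apply the surveyor's formula: 2A = Σ (x_i·y_{i+1} − x_{i+1}·y_i), indices taken mod 4.
Σ = (-10) + (0) + (-3) + (27) = 14
Area = |Σ|/2 = 7.
Net area = 158 − 7 = 151.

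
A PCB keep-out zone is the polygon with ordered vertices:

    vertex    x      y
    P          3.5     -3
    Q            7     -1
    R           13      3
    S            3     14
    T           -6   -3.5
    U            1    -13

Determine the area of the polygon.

Apply the shoelace formula: 2A = Σ (x_i·y_{i+1} − x_{i+1}·y_i), indices taken mod 6.
Cross-terms: 17.5, 34, 173, 73.5, 81.5, 42.5  ⇒  Σ = 422
Area = |Σ|/2 = 211.

211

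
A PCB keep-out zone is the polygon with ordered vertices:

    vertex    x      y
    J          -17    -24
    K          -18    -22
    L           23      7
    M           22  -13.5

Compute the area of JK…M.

Apply the shoelace formula: 2A = Σ (x_i·y_{i+1} − x_{i+1}·y_i), indices taken mod 4.
J→K: (-17)(-22) − (-18)(-24) = -58
K→L: (-18)(7) − (23)(-22) = 380
L→M: (23)(-13.5) − (22)(7) = -464.5
M→J: (22)(-24) − (-17)(-13.5) = -757.5
Σ = -900
Area = |Σ|/2 = 450.

450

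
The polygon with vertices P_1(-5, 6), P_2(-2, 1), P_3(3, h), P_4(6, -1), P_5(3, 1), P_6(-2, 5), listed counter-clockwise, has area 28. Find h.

-2

Write out the shoelace sum; only the two edges meeting at P_3 involve h:
2·Area = [((-2)·h − 3·1) + (3·(-1) − 6·h)] + 46
       = -8·h + 40 = 56
⇒ h = -2.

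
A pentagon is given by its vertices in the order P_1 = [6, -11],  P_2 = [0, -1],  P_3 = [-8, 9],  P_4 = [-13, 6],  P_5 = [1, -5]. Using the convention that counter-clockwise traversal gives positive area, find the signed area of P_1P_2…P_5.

Cross-terms: -6, -8, 69, 59, 19  ⇒  Σ = 133
Signed area = Σ/2 = 66.5 (positive ⇒ counter-clockwise traversal).

66.5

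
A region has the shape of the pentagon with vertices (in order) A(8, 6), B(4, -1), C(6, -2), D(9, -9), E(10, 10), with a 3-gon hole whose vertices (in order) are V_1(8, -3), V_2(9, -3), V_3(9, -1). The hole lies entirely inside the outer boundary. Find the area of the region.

44

Outer boundary:
Apply the surveyor's formula: 2A = Σ (x_i·y_{i+1} − x_{i+1}·y_i), indices taken mod 5.
Σ = (-32) + (-2) + (-36) + (180) + (-20) = 90
Area = |Σ|/2 = 45.
Hole:
V_1→V_2: (8)(-3) − (9)(-3) = 3
V_2→V_3: (9)(-1) − (9)(-3) = 18
V_3→V_1: (9)(-3) − (8)(-1) = -19
Σ = 2
Area = |Σ|/2 = 1.
Net area = 45 − 1 = 44.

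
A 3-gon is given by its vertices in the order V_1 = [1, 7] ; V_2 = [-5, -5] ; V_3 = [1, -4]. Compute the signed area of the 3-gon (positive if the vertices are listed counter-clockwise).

Apply the shoelace formula: 2A = Σ (x_i·y_{i+1} − x_{i+1}·y_i), indices taken mod 3.
Σ = (30) + (25) + (11) = 66
Signed area = Σ/2 = 33 (positive ⇒ counter-clockwise traversal).

33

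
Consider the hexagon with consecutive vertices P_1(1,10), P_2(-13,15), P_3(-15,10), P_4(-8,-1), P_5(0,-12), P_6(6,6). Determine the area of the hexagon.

Σ = (145) + (95) + (95) + (96) + (72) + (54) = 557
Area = |Σ|/2 = 278.5.

278.5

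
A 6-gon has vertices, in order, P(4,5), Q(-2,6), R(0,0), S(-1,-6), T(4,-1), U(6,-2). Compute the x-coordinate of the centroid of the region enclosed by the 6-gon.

Apply the shoelace formula. First the cross-terms c_i = x_i·y_{i+1} − x_{i+1}·y_i:
  34, 0, 0, 25, -2, 38  ⇒  2A = 95, A = 47.5.
Then Σ (x_i + x_{i+1})·c_i = 503, so x̄ = 503 / (6·47.5) = 503/285.

503/285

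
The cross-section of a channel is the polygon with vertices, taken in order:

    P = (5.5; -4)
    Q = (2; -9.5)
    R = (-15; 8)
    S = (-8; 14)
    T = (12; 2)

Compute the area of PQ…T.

Apply the shoelace (surveyor's) formula: 2A = Σ (x_i·y_{i+1} − x_{i+1}·y_i), indices taken mod 5.
Cross-terms: -44.25, -126.5, -146, -184, -59  ⇒  Σ = -559.75
Area = |Σ|/2 = 279.875.

279.875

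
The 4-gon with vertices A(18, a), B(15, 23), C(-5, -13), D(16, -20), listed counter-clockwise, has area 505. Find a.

8

Write out the shoelace sum; only the two edges meeting at A involve a:
2·Area = [(16·a − 18·(-20)) + (18·23 − 15·a)] + 228
       = 1·a + 1002 = 1010
⇒ a = 8.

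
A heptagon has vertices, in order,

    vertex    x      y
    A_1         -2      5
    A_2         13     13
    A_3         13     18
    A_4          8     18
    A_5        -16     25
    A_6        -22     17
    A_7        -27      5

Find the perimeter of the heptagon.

|A_1A_2| = √((15)² + (8)²) = √289 = 17
|A_2A_3| = √((0)² + (5)²) = √25 = 5
|A_3A_4| = √((-5)² + (0)²) = √25 = 5
|A_4A_5| = √((-24)² + (7)²) = √625 = 25
|A_5A_6| = √((-6)² + (-8)²) = √100 = 10
|A_6A_7| = √((-5)² + (-12)²) = √169 = 13
|A_7A_1| = √((25)² + (0)²) = √625 = 25
Perimeter = 17 + 5 + 5 + 25 + 10 + 13 + 25 = 100.

100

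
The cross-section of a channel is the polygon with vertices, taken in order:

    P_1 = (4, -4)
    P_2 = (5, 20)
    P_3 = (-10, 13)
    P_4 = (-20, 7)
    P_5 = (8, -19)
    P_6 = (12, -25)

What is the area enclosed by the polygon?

479.5

Apply Gauss's area formula: 2A = Σ (x_i·y_{i+1} − x_{i+1}·y_i), indices taken mod 6.
P_1→P_2: (4)(20) − (5)(-4) = 100
P_2→P_3: (5)(13) − (-10)(20) = 265
P_3→P_4: (-10)(7) − (-20)(13) = 190
P_4→P_5: (-20)(-19) − (8)(7) = 324
P_5→P_6: (8)(-25) − (12)(-19) = 28
P_6→P_1: (12)(-4) − (4)(-25) = 52
Σ = 959
Area = |Σ|/2 = 479.5.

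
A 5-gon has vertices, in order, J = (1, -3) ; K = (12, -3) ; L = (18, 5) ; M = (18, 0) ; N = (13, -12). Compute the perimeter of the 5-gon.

|JK| = √((11)² + (0)²) = √121 = 11
|KL| = √((6)² + (8)²) = √100 = 10
|LM| = √((0)² + (-5)²) = √25 = 5
|MN| = √((-5)² + (-12)²) = √169 = 13
|NJ| = √((-12)² + (9)²) = √225 = 15
Perimeter = 11 + 10 + 5 + 13 + 15 = 54.

54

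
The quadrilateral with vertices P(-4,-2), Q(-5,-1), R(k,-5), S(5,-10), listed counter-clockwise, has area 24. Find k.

Write out the shoelace sum; only the two edges meeting at R involve k:
2·Area = [((-5)·(-5) − k·(-1)) + (k·(-10) − 5·(-5))] + -56
       = -9·k + -6 = 48
⇒ k = -6.

-6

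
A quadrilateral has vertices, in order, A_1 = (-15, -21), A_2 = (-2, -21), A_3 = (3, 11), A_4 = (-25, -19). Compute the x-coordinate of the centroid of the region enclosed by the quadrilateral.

Apply the shoelace (surveyor's) formula. First the cross-terms c_i = x_i·y_{i+1} − x_{i+1}·y_i:
  273, 41, 218, 240  ⇒  2A = 772, A = 386.
Then Σ (x_i + x_{i+1})·c_i = -18996, so x̄ = -18996 / (6·386) = -1583/193.

-1583/193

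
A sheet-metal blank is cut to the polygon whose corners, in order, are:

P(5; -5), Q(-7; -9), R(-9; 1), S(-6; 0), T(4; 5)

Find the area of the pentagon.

Apply the shoelace (surveyor's) formula: 2A = Σ (x_i·y_{i+1} − x_{i+1}·y_i), indices taken mod 5.
Σ = (-80) + (-88) + (6) + (-30) + (-45) = -237
Area = |Σ|/2 = 118.5.

118.5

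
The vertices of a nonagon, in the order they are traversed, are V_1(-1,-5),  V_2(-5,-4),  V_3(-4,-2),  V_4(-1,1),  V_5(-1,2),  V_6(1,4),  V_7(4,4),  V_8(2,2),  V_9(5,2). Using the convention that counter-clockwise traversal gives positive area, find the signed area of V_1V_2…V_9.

Apply the surveyor's formula: 2A = Σ (x_i·y_{i+1} − x_{i+1}·y_i), indices taken mod 9.
Cross-terms: -21, -6, -6, -1, -6, -12, 0, -6, -23  ⇒  Σ = -81
Signed area = Σ/2 = -40.5 (negative ⇒ clockwise traversal).

-40.5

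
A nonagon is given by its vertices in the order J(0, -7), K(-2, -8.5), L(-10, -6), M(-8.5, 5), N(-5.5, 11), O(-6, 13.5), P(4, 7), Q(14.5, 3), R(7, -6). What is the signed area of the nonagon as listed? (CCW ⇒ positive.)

Apply the shoelace (surveyor's) formula: 2A = Σ (x_i·y_{i+1} − x_{i+1}·y_i), indices taken mod 9.
Σ = (-14) + (-73) + (-101) + (-66) + (-8.25) + (-96) + (-89.5) + (-108) + (-49) = -604.75
Signed area = Σ/2 = -302.375 (negative ⇒ clockwise traversal).

-302.375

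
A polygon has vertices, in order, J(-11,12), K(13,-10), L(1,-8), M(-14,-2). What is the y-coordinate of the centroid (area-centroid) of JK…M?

Apply the shoelace formula. First the cross-terms c_i = x_i·y_{i+1} − x_{i+1}·y_i:
  -46, -94, -114, -190  ⇒  2A = -444, A = -222.
Then Σ (y_i + y_{i+1})·c_i = 840, so ȳ = 840 / (6·(-222)) = -70/111.

-70/111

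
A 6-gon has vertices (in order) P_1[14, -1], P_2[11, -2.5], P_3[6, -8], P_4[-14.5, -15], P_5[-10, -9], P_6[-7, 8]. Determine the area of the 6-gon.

P_1→P_2: (14)(-2.5) − (11)(-1) = -24
P_2→P_3: (11)(-8) − (6)(-2.5) = -73
P_3→P_4: (6)(-15) − (-14.5)(-8) = -206
P_4→P_5: (-14.5)(-9) − (-10)(-15) = -19.5
P_5→P_6: (-10)(8) − (-7)(-9) = -143
P_6→P_1: (-7)(-1) − (14)(8) = -105
Σ = -570.5
Area = |Σ|/2 = 285.25.

285.25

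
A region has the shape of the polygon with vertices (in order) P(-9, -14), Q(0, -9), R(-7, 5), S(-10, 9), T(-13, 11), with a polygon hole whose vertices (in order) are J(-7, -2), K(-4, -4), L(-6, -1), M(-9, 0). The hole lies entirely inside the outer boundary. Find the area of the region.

Outer boundary:
Cross-terms: 81, -63, -13, 7, 281  ⇒  Σ = 293
Area = |Σ|/2 = 146.5.
Hole:
Apply the shoelace formula: 2A = Σ (x_i·y_{i+1} − x_{i+1}·y_i), indices taken mod 4.
J→K: (-7)(-4) − (-4)(-2) = 20
K→L: (-4)(-1) − (-6)(-4) = -20
L→M: (-6)(0) − (-9)(-1) = -9
M→J: (-9)(-2) − (-7)(0) = 18
Σ = 9
Area = |Σ|/2 = 4.5.
Net area = 146.5 − 4.5 = 142.

142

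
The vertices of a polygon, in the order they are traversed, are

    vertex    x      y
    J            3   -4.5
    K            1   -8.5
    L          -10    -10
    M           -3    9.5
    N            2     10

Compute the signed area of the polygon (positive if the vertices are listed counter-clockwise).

-164.5

Apply Gauss's area formula: 2A = Σ (x_i·y_{i+1} − x_{i+1}·y_i), indices taken mod 5.
Σ = (-21) + (-95) + (-125) + (-49) + (-39) = -329
Signed area = Σ/2 = -164.5 (negative ⇒ clockwise traversal).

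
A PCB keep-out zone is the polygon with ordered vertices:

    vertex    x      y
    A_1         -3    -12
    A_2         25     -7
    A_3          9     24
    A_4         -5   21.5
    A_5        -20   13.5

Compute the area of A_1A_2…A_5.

970.25

Apply the shoelace (surveyor's) formula: 2A = Σ (x_i·y_{i+1} − x_{i+1}·y_i), indices taken mod 5.
A_1→A_2: (-3)(-7) − (25)(-12) = 321
A_2→A_3: (25)(24) − (9)(-7) = 663
A_3→A_4: (9)(21.5) − (-5)(24) = 313.5
A_4→A_5: (-5)(13.5) − (-20)(21.5) = 362.5
A_5→A_1: (-20)(-12) − (-3)(13.5) = 280.5
Σ = 1940.5
Area = |Σ|/2 = 970.25.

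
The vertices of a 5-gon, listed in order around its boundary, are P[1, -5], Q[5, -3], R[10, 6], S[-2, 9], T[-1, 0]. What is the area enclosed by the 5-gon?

99

Σ = (22) + (60) + (102) + (9) + (5) = 198
Area = |Σ|/2 = 99.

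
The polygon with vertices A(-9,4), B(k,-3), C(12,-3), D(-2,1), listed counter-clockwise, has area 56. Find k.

The doubled signed area Σ (x_i y_{i+1} − x_{i+1} y_i) is linear in k.
With k=0 it equals 70; the coefficient of k is -7 (from the two edges through B).
So -7·k + 70 = 2·56 = 112 ⇒ k = -6.

-6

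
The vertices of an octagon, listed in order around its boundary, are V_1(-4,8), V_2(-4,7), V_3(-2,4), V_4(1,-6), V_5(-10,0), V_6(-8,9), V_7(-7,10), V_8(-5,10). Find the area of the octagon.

Apply the shoelace (surveyor's) formula: 2A = Σ (x_i·y_{i+1} − x_{i+1}·y_i), indices taken mod 8.
Σ = (4) + (-2) + (8) + (-60) + (-90) + (-17) + (-20) + (0) = -177
Area = |Σ|/2 = 88.5.

88.5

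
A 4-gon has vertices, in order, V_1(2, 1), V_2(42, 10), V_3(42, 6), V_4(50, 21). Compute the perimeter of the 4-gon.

114

|V_1V_2| = √((40)² + (9)²) = √1681 = 41
|V_2V_3| = √((0)² + (-4)²) = √16 = 4
|V_3V_4| = √((8)² + (15)²) = √289 = 17
|V_4V_1| = √((-48)² + (-20)²) = √2704 = 52
Perimeter = 41 + 4 + 17 + 52 = 114.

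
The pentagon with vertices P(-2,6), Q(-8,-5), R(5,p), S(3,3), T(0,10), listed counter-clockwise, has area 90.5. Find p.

The doubled signed area Σ (x_i y_{i+1} − x_{i+1} y_i) is linear in p.
With p=0 it equals 148; the coefficient of p is -11 (from the two edges through R).
So -11·p + 148 = 2·90.5 = 181 ⇒ p = -3.

-3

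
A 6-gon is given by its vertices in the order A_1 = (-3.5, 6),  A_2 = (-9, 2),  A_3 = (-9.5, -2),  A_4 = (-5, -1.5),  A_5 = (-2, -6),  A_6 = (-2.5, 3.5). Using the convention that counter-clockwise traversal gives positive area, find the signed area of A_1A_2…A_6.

Σ = (47) + (37) + (4.25) + (27) + (-22) + (-2.75) = 90.5
Signed area = Σ/2 = 45.25 (positive ⇒ counter-clockwise traversal).

45.25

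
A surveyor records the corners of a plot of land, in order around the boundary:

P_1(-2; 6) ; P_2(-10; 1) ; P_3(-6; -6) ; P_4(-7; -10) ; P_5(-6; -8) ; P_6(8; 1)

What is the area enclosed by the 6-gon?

Cross-terms: 58, 66, 18, -4, 58, 50  ⇒  Σ = 246
Area = |Σ|/2 = 123.

123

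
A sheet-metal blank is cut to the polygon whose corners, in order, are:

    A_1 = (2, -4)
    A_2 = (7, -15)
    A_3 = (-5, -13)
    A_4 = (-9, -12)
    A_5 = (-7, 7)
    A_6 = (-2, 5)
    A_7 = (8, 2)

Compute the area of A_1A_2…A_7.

Apply Gauss's area formula: 2A = Σ (x_i·y_{i+1} − x_{i+1}·y_i), indices taken mod 7.
Σ = (-2) + (-166) + (-57) + (-147) + (-21) + (-44) + (-36) = -473
Area = |Σ|/2 = 236.5.

236.5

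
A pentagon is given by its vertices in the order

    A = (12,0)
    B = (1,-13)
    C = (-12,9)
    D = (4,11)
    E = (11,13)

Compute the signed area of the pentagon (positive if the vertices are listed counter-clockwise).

-348

Σ = (-156) + (-147) + (-168) + (-69) + (-156) = -696
Signed area = Σ/2 = -348 (negative ⇒ clockwise traversal).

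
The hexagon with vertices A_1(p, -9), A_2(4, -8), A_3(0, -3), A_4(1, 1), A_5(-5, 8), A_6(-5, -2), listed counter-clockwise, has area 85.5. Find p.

The doubled signed area Σ (x_i y_{i+1} − x_{i+1} y_i) is linear in p.
With p=0 it equals 135; the coefficient of p is -6 (from the two edges through A_1).
So -6·p + 135 = 2·85.5 = 171 ⇒ p = -6.

-6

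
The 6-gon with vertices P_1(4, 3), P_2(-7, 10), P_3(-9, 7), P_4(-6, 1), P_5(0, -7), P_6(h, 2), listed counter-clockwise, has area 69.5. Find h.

-3

Write out the shoelace sum; only the two edges meeting at P_6 involve h:
2·Area = [(0·2 − h·(-7)) + (h·3 − 4·2)] + 177
       = 10·h + 169 = 139
⇒ h = -3.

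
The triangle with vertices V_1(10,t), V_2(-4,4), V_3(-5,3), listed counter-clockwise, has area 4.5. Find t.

9

The doubled signed area Σ (x_i y_{i+1} − x_{i+1} y_i) is linear in t.
With t=0 it equals 18; the coefficient of t is -1 (from the two edges through V_1).
So -1·t + 18 = 2·4.5 = 9 ⇒ t = 9.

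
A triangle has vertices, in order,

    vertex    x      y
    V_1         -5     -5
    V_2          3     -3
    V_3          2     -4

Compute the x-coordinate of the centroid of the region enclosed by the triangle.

Apply Gauss's area formula. First the cross-terms c_i = x_i·y_{i+1} − x_{i+1}·y_i:
  30, -6, -30  ⇒  2A = -6, A = -3.
Then Σ (x_i + x_{i+1})·c_i = 0, so x̄ = 0 / (6·(-3)) = 0.

0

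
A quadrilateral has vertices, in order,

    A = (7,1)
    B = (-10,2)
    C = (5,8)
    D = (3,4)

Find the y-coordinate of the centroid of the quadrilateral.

1001/285

Apply the surveyor's formula. First the cross-terms c_i = x_i·y_{i+1} − x_{i+1}·y_i:
  24, -90, -4, -25  ⇒  2A = -95, A = -47.5.
Then Σ (y_i + y_{i+1})·c_i = -1001, so ȳ = -1001 / (6·(-47.5)) = 1001/285.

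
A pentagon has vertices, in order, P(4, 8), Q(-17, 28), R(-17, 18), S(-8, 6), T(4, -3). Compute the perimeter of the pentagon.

80

|PQ| = √((-21)² + (20)²) = √841 = 29
|QR| = √((0)² + (-10)²) = √100 = 10
|RS| = √((9)² + (-12)²) = √225 = 15
|ST| = √((12)² + (-9)²) = √225 = 15
|TP| = √((0)² + (11)²) = √121 = 11
Perimeter = 29 + 10 + 15 + 15 + 11 = 80.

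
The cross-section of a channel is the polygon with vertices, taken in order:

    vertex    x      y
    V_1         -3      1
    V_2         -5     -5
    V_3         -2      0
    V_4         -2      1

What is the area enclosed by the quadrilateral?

4.5

Apply the shoelace formula: 2A = Σ (x_i·y_{i+1} − x_{i+1}·y_i), indices taken mod 4.
V_1→V_2: (-3)(-5) − (-5)(1) = 20
V_2→V_3: (-5)(0) − (-2)(-5) = -10
V_3→V_4: (-2)(1) − (-2)(0) = -2
V_4→V_1: (-2)(1) − (-3)(1) = 1
Σ = 9
Area = |Σ|/2 = 4.5.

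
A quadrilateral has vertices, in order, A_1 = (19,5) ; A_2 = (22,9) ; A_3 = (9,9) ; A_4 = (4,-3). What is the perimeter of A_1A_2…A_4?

48

|A_1A_2| = √((3)² + (4)²) = √25 = 5
|A_2A_3| = √((-13)² + (0)²) = √169 = 13
|A_3A_4| = √((-5)² + (-12)²) = √169 = 13
|A_4A_1| = √((15)² + (8)²) = √289 = 17
Perimeter = 5 + 13 + 13 + 17 = 48.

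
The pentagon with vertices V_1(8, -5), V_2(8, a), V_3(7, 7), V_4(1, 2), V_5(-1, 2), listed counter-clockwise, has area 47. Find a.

Write out the shoelace sum; only the two edges meeting at V_2 involve a:
2·Area = [(8·a − 8·(-5)) + (8·7 − 7·a)] + 0
       = 1·a + 96 = 94
⇒ a = -2.

-2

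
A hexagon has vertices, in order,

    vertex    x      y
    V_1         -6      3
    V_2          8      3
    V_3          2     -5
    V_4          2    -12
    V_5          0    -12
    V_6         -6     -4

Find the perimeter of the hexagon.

|V_1V_2| = √((14)² + (0)²) = √196 = 14
|V_2V_3| = √((-6)² + (-8)²) = √100 = 10
|V_3V_4| = √((0)² + (-7)²) = √49 = 7
|V_4V_5| = √((-2)² + (0)²) = √4 = 2
|V_5V_6| = √((-6)² + (8)²) = √100 = 10
|V_6V_1| = √((0)² + (7)²) = √49 = 7
Perimeter = 14 + 10 + 7 + 2 + 10 + 7 = 50.

50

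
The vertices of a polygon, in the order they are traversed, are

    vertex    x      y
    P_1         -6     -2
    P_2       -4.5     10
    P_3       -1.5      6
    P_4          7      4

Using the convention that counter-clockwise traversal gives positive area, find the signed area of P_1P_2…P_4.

P_1→P_2: (-6)(10) − (-4.5)(-2) = -69
P_2→P_3: (-4.5)(6) − (-1.5)(10) = -12
P_3→P_4: (-1.5)(4) − (7)(6) = -48
P_4→P_1: (7)(-2) − (-6)(4) = 10
Σ = -119
Signed area = Σ/2 = -59.5 (negative ⇒ clockwise traversal).

-59.5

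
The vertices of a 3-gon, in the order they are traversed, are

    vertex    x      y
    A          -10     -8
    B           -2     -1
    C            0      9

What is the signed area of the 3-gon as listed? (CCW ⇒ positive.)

Cross-terms: -6, -18, 90  ⇒  Σ = 66
Signed area = Σ/2 = 33 (positive ⇒ counter-clockwise traversal).

33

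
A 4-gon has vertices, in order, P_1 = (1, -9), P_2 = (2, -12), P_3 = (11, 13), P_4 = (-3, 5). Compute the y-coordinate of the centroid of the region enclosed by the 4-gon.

409/210

Apply the surveyor's formula. First the cross-terms c_i = x_i·y_{i+1} − x_{i+1}·y_i:
  6, 158, 94, 22  ⇒  2A = 280, A = 140.
Then Σ (y_i + y_{i+1})·c_i = 1636, so ȳ = 1636 / (6·140) = 409/210.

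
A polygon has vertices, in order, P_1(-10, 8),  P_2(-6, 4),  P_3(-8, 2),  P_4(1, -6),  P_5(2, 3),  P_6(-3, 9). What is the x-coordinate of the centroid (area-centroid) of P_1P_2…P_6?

Apply the shoelace (surveyor's) formula. First the cross-terms c_i = x_i·y_{i+1} − x_{i+1}·y_i:
  8, 20, 46, 15, 27, 66  ⇒  2A = 182, A = 91.
Then Σ (x_i + x_{i+1})·c_i = -1570, so x̄ = -1570 / (6·91) = -785/273.

-785/273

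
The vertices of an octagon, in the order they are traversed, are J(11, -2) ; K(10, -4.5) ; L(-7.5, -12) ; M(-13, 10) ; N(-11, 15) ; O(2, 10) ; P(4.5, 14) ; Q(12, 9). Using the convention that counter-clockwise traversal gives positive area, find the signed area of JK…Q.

Apply the shoelace formula: 2A = Σ (x_i·y_{i+1} − x_{i+1}·y_i), indices taken mod 8.
Σ = (-29.5) + (-153.75) + (-231) + (-85) + (-140) + (-17) + (-127.5) + (-123) = -906.75
Signed area = Σ/2 = -453.375 (negative ⇒ clockwise traversal).

-453.375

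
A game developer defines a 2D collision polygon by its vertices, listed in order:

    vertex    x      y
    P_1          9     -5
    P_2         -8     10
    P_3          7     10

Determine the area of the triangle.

Apply Gauss's area formula: 2A = Σ (x_i·y_{i+1} − x_{i+1}·y_i), indices taken mod 3.
Cross-terms: 50, -150, -125  ⇒  Σ = -225
Area = |Σ|/2 = 112.5.

112.5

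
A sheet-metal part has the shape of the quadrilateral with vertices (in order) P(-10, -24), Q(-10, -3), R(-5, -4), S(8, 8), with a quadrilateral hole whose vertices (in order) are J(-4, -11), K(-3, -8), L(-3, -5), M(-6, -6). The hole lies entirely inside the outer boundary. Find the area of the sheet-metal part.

Outer boundary:
P→Q: (-10)(-3) − (-10)(-24) = -210
Q→R: (-10)(-4) − (-5)(-3) = 25
R→S: (-5)(8) − (8)(-4) = -8
S→P: (8)(-24) − (-10)(8) = -112
Σ = -305
Area = |Σ|/2 = 152.5.
Hole:
Apply the surveyor's formula: 2A = Σ (x_i·y_{i+1} − x_{i+1}·y_i), indices taken mod 4.
Cross-terms: -1, -9, -12, 42  ⇒  Σ = 20
Area = |Σ|/2 = 10.
Net area = 152.5 − 10 = 142.5.

142.5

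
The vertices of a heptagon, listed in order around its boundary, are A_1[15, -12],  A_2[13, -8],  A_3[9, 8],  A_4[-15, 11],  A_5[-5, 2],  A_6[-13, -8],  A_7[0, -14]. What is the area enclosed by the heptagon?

A_1→A_2: (15)(-8) − (13)(-12) = 36
A_2→A_3: (13)(8) − (9)(-8) = 176
A_3→A_4: (9)(11) − (-15)(8) = 219
A_4→A_5: (-15)(2) − (-5)(11) = 25
A_5→A_6: (-5)(-8) − (-13)(2) = 66
A_6→A_7: (-13)(-14) − (0)(-8) = 182
A_7→A_1: (0)(-12) − (15)(-14) = 210
Σ = 914
Area = |Σ|/2 = 457.

457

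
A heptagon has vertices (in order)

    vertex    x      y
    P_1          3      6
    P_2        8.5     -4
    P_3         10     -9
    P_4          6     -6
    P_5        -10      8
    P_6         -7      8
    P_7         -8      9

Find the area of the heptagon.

107.75

Apply Gauss's area formula: 2A = Σ (x_i·y_{i+1} − x_{i+1}·y_i), indices taken mod 7.
P_1→P_2: (3)(-4) − (8.5)(6) = -63
P_2→P_3: (8.5)(-9) − (10)(-4) = -36.5
P_3→P_4: (10)(-6) − (6)(-9) = -6
P_4→P_5: (6)(8) − (-10)(-6) = -12
P_5→P_6: (-10)(8) − (-7)(8) = -24
P_6→P_7: (-7)(9) − (-8)(8) = 1
P_7→P_1: (-8)(6) − (3)(9) = -75
Σ = -215.5
Area = |Σ|/2 = 107.75.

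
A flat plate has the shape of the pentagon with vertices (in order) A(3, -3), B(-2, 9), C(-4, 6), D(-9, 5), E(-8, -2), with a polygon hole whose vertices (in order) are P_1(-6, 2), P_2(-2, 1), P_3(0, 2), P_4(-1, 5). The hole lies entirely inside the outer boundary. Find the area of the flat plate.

Outer boundary:
Apply Gauss's area formula: 2A = Σ (x_i·y_{i+1} − x_{i+1}·y_i), indices taken mod 5.
A→B: (3)(9) − (-2)(-3) = 21
B→C: (-2)(6) − (-4)(9) = 24
C→D: (-4)(5) − (-9)(6) = 34
D→E: (-9)(-2) − (-8)(5) = 58
E→A: (-8)(-3) − (3)(-2) = 30
Σ = 167
Area = |Σ|/2 = 83.5.
Hole:
Apply the shoelace formula: 2A = Σ (x_i·y_{i+1} − x_{i+1}·y_i), indices taken mod 4.
Σ = (-2) + (-4) + (2) + (28) = 24
Area = |Σ|/2 = 12.
Net area = 83.5 − 12 = 71.5.

71.5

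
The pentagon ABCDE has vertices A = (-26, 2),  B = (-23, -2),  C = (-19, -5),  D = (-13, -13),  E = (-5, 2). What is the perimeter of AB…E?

|AB| = √((3)² + (-4)²) = √25 = 5
|BC| = √((4)² + (-3)²) = √25 = 5
|CD| = √((6)² + (-8)²) = √100 = 10
|DE| = √((8)² + (15)²) = √289 = 17
|EA| = √((-21)² + (0)²) = √441 = 21
Perimeter = 5 + 5 + 10 + 17 + 21 = 58.

58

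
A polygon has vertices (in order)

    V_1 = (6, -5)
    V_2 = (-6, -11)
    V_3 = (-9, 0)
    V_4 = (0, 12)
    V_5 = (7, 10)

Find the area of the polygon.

Σ = (-96) + (-99) + (-108) + (-84) + (-95) = -482
Area = |Σ|/2 = 241.

241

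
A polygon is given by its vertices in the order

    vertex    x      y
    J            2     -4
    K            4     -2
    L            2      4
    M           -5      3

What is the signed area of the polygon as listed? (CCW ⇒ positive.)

Σ = (12) + (20) + (26) + (14) = 72
Signed area = Σ/2 = 36 (positive ⇒ counter-clockwise traversal).

36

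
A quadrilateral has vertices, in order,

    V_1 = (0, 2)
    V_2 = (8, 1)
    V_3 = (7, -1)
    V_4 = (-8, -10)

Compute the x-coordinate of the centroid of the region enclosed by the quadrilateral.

0.392

Apply the shoelace formula. First the cross-terms c_i = x_i·y_{i+1} − x_{i+1}·y_i:
  -16, -15, -78, -16  ⇒  2A = -125, A = -62.5.
Then Σ (x_i + x_{i+1})·c_i = -147, so x̄ = -147 / (6·(-62.5)) = 0.392.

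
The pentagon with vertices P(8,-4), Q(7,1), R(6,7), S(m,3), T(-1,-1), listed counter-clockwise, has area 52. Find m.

Write out the shoelace sum; only the two edges meeting at S involve m:
2·Area = [(6·3 − m·7) + (m·(-1) − (-1)·3)] + 91
       = -8·m + 112 = 104
⇒ m = 1.

1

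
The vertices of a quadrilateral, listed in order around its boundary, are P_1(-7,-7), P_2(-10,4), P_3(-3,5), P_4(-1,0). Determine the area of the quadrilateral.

62

Apply the surveyor's formula: 2A = Σ (x_i·y_{i+1} − x_{i+1}·y_i), indices taken mod 4.
Cross-terms: -98, -38, 5, 7  ⇒  Σ = -124
Area = |Σ|/2 = 62.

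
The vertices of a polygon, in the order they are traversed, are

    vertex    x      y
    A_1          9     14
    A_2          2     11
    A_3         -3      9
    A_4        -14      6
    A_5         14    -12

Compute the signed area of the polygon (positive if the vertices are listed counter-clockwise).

309

Cross-terms: 71, 51, 108, 84, 304  ⇒  Σ = 618
Signed area = Σ/2 = 309 (positive ⇒ counter-clockwise traversal).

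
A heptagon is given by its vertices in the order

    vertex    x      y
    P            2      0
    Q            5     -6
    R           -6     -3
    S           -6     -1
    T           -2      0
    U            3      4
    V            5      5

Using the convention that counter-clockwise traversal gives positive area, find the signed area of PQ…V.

Cross-terms: -12, -51, -12, -2, -8, -5, -10  ⇒  Σ = -100
Signed area = Σ/2 = -50 (negative ⇒ clockwise traversal).

-50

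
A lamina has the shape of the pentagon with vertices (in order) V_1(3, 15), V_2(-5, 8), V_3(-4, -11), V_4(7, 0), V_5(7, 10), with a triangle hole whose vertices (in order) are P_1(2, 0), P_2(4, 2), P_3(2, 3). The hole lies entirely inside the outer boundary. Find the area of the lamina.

201

Outer boundary:
Apply the shoelace (surveyor's) formula: 2A = Σ (x_i·y_{i+1} − x_{i+1}·y_i), indices taken mod 5.
Σ = (99) + (87) + (77) + (70) + (75) = 408
Area = |Σ|/2 = 204.
Hole:
Cross-terms: 4, 8, -6  ⇒  Σ = 6
Area = |Σ|/2 = 3.
Net area = 204 − 3 = 201.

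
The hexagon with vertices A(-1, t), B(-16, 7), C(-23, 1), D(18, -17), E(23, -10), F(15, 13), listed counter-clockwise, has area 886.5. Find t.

Write out the shoelace sum; only the two edges meeting at A involve t:
2·Area = [(15·t − (-1)·13) + ((-1)·7 − (-16)·t)] + 1178
       = 31·t + 1184 = 1773
⇒ t = 19.

19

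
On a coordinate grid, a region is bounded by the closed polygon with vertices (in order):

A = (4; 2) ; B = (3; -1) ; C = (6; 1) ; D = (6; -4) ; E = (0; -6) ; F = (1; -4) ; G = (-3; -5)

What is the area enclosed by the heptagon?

Apply the shoelace (surveyor's) formula: 2A = Σ (x_i·y_{i+1} − x_{i+1}·y_i), indices taken mod 7.
A→B: (4)(-1) − (3)(2) = -10
B→C: (3)(1) − (6)(-1) = 9
C→D: (6)(-4) − (6)(1) = -30
D→E: (6)(-6) − (0)(-4) = -36
E→F: (0)(-4) − (1)(-6) = 6
F→G: (1)(-5) − (-3)(-4) = -17
G→A: (-3)(2) − (4)(-5) = 14
Σ = -64
Area = |Σ|/2 = 32.

32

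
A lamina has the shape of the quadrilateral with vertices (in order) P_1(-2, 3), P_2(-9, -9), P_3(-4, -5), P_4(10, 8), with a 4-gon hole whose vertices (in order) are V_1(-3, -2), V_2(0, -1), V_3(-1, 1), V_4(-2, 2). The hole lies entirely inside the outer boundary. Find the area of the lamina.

Outer boundary:
Σ = (45) + (9) + (18) + (46) = 118
Area = |Σ|/2 = 59.
Hole:
V_1→V_2: (-3)(-1) − (0)(-2) = 3
V_2→V_3: (0)(1) − (-1)(-1) = -1
V_3→V_4: (-1)(2) − (-2)(1) = 0
V_4→V_1: (-2)(-2) − (-3)(2) = 10
Σ = 12
Area = |Σ|/2 = 6.
Net area = 59 − 6 = 53.

53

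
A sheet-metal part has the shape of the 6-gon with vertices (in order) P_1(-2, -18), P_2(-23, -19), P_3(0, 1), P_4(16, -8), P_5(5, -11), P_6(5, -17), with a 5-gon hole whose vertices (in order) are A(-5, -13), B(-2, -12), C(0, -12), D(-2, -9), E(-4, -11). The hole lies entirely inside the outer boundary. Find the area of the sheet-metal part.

344

Outer boundary:
Apply Gauss's area formula: 2A = Σ (x_i·y_{i+1} − x_{i+1}·y_i), indices taken mod 6.
Σ = (-376) + (-23) + (-16) + (-136) + (-30) + (-124) = -705
Area = |Σ|/2 = 352.5.
Hole:
Apply the shoelace (surveyor's) formula: 2A = Σ (x_i·y_{i+1} − x_{i+1}·y_i), indices taken mod 5.
Cross-terms: 34, 24, -24, -14, -3  ⇒  Σ = 17
Area = |Σ|/2 = 8.5.
Net area = 352.5 − 8.5 = 344.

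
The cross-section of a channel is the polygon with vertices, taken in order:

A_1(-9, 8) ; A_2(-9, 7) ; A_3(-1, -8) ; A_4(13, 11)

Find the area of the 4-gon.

192

Apply the surveyor's formula: 2A = Σ (x_i·y_{i+1} − x_{i+1}·y_i), indices taken mod 4.
A_1→A_2: (-9)(7) − (-9)(8) = 9
A_2→A_3: (-9)(-8) − (-1)(7) = 79
A_3→A_4: (-1)(11) − (13)(-8) = 93
A_4→A_1: (13)(8) − (-9)(11) = 203
Σ = 384
Area = |Σ|/2 = 192.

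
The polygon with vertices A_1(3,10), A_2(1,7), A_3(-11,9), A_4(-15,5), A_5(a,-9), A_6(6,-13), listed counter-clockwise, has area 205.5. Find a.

3

Write out the shoelace sum; only the two edges meeting at A_5 involve a:
2·Area = [((-15)·(-9) − a·5) + (a·(-13) − 6·(-9))] + 276
       = -18·a + 465 = 411
⇒ a = 3.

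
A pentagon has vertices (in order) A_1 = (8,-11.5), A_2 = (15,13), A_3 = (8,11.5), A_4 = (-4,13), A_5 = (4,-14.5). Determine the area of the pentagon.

285.5

Σ = (276.5) + (68.5) + (150) + (6) + (70) = 571
Area = |Σ|/2 = 285.5.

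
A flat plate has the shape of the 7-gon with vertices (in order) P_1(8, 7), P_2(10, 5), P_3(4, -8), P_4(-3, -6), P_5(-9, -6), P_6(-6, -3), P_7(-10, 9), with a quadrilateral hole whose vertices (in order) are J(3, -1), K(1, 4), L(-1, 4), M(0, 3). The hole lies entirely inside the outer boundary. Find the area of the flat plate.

Outer boundary:
Apply the shoelace formula: 2A = Σ (x_i·y_{i+1} − x_{i+1}·y_i), indices taken mod 7.
P_1→P_2: (8)(5) − (10)(7) = -30
P_2→P_3: (10)(-8) − (4)(5) = -100
P_3→P_4: (4)(-6) − (-3)(-8) = -48
P_4→P_5: (-3)(-6) − (-9)(-6) = -36
P_5→P_6: (-9)(-3) − (-6)(-6) = -9
P_6→P_7: (-6)(9) − (-10)(-3) = -84
P_7→P_1: (-10)(7) − (8)(9) = -142
Σ = -449
Area = |Σ|/2 = 224.5.
Hole:
Apply the shoelace (surveyor's) formula: 2A = Σ (x_i·y_{i+1} − x_{i+1}·y_i), indices taken mod 4.
Cross-terms: 13, 8, -3, -9  ⇒  Σ = 9
Area = |Σ|/2 = 4.5.
Net area = 224.5 − 4.5 = 220.

220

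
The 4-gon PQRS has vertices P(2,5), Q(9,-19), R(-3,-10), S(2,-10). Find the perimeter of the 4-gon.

|PQ| = √((7)² + (-24)²) = √625 = 25
|QR| = √((-12)² + (9)²) = √225 = 15
|RS| = √((5)² + (0)²) = √25 = 5
|SP| = √((0)² + (15)²) = √225 = 15
Perimeter = 25 + 15 + 5 + 15 = 60.

60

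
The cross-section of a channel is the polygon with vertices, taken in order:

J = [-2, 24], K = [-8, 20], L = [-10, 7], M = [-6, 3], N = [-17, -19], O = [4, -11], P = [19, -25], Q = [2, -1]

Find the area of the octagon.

Apply the shoelace formula: 2A = Σ (x_i·y_{i+1} − x_{i+1}·y_i), indices taken mod 8.
Cross-terms: 152, 144, 12, 165, 263, 109, 31, 46  ⇒  Σ = 922
Area = |Σ|/2 = 461.

461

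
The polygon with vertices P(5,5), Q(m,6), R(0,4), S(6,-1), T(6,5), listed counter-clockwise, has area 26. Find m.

Write out the shoelace sum; only the two edges meeting at Q involve m:
2·Area = [(5·6 − m·5) + (m·4 − 0·6)] + 17
       = -1·m + 47 = 52
⇒ m = -5.

-5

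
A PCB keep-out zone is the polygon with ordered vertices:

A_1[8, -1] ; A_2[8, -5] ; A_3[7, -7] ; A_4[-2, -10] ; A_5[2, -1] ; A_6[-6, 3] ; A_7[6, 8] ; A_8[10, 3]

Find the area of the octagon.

138.5

Apply Gauss's area formula: 2A = Σ (x_i·y_{i+1} − x_{i+1}·y_i), indices taken mod 8.
A_1→A_2: (8)(-5) − (8)(-1) = -32
A_2→A_3: (8)(-7) − (7)(-5) = -21
A_3→A_4: (7)(-10) − (-2)(-7) = -84
A_4→A_5: (-2)(-1) − (2)(-10) = 22
A_5→A_6: (2)(3) − (-6)(-1) = 0
A_6→A_7: (-6)(8) − (6)(3) = -66
A_7→A_8: (6)(3) − (10)(8) = -62
A_8→A_1: (10)(-1) − (8)(3) = -34
Σ = -277
Area = |Σ|/2 = 138.5.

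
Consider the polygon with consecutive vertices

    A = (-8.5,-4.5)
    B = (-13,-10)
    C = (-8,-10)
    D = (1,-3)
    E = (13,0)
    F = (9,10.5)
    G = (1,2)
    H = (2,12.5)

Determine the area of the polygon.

Σ = (26.5) + (50) + (34) + (39) + (136.5) + (7.5) + (8.5) + (97.25) = 399.25
Area = |Σ|/2 = 199.625.

199.625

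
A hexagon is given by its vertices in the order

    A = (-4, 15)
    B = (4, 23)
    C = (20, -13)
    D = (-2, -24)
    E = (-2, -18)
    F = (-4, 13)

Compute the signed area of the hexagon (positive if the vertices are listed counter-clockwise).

-644

Apply Gauss's area formula: 2A = Σ (x_i·y_{i+1} − x_{i+1}·y_i), indices taken mod 6.
Σ = (-152) + (-512) + (-506) + (-12) + (-98) + (-8) = -1288
Signed area = Σ/2 = -644 (negative ⇒ clockwise traversal).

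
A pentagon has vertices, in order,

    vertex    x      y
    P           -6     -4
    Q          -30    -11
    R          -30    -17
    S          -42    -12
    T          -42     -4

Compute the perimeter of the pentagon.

|PQ| = √((-24)² + (-7)²) = √625 = 25
|QR| = √((0)² + (-6)²) = √36 = 6
|RS| = √((-12)² + (5)²) = √169 = 13
|ST| = √((0)² + (8)²) = √64 = 8
|TP| = √((36)² + (0)²) = √1296 = 36
Perimeter = 25 + 6 + 13 + 8 + 36 = 88.

88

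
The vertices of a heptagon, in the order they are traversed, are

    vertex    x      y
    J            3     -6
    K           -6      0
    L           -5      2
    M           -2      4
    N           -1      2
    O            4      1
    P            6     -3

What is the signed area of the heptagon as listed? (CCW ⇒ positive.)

-59

Σ = (-36) + (-12) + (-16) + (0) + (-9) + (-18) + (-27) = -118
Signed area = Σ/2 = -59 (negative ⇒ clockwise traversal).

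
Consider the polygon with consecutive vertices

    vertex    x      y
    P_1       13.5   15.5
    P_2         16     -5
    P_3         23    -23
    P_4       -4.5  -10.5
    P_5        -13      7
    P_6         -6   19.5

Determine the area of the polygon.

Apply the shoelace formula: 2A = Σ (x_i·y_{i+1} − x_{i+1}·y_i), indices taken mod 6.
Cross-terms: -315.5, -253, -345, -168, -211.5, -356.25  ⇒  Σ = -1649.25
Area = |Σ|/2 = 824.625.

824.625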